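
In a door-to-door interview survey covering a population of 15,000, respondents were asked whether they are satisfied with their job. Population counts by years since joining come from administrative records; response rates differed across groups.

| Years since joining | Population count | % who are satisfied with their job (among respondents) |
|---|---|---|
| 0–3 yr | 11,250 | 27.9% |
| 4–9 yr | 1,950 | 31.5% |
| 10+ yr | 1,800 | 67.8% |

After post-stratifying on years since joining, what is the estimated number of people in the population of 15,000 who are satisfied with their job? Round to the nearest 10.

4,970

Each cell contributes its population count × the respondent rate:
  0–3 yr: 11,250 × 27.9% = 3138.75
  4–9 yr: 1,950 × 31.5% = 614.25
  10+ yr: 1,800 × 67.8% = 1220.4
Estimated total = 4973.4 → 4,970.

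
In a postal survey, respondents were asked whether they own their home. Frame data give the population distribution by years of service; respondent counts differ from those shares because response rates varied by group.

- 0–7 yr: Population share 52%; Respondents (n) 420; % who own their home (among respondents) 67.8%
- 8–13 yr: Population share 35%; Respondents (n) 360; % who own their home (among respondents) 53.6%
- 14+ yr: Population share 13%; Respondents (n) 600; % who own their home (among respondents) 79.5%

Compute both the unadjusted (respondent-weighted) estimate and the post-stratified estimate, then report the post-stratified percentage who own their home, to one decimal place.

Unadjusted (pooled respondent) estimate weights by respondent counts:
  (420/1380)×67.8 + (360/1380)×53.6 + (600/1380)×79.5 = 69.1826%
Post-stratified estimate weights by population shares:
  0.52×67.8 + 0.35×53.6 + 0.13×79.5 = 64.351%

64.4%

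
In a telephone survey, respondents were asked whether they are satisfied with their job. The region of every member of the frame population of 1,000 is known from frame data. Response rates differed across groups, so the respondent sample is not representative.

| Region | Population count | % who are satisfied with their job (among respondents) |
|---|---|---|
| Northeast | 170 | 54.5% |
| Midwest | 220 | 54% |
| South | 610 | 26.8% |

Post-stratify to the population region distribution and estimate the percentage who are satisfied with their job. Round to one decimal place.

Reweight to the known region distribution:
  Northeast: (170/1,000) × 54.5 = 9.265
  Midwest: (220/1,000) × 54 = 11.88
  South: (610/1,000) × 26.8 = 16.348
Post-stratified estimate = 37.493 → 37.5%.

37.5%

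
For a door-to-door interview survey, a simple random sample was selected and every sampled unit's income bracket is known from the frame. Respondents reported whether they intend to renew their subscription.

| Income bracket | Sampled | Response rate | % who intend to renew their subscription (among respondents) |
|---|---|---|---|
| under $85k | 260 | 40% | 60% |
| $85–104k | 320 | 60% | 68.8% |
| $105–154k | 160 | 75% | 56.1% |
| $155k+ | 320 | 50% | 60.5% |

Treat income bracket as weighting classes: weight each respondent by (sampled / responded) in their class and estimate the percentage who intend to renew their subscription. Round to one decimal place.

62.2%

Weighting each respondent by the inverse class response rate inflates each class back to its sampled size, so the class weight is n_sampled:
  under $85k: 260 × 60 = 15,600
  $85–104k: 320 × 68.8 = 22,016
  $105–154k: 160 × 56.1 = 8976
  $155k+: 320 × 60.5 = 19,360
Adjusted estimate = 65,952 / 1,060 = 62.2189 → 62.2%.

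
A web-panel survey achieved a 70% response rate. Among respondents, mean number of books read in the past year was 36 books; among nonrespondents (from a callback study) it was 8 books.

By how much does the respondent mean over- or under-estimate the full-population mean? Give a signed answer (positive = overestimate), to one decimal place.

+8.4

Nonresponse fraction = 1 − 0.7 = 0.3.
Bias = (nonresponse fraction) × (respondent mean − nonrespondent mean)
     = 0.3 × (36 − 8) = 0.3 × 28 = 8.4.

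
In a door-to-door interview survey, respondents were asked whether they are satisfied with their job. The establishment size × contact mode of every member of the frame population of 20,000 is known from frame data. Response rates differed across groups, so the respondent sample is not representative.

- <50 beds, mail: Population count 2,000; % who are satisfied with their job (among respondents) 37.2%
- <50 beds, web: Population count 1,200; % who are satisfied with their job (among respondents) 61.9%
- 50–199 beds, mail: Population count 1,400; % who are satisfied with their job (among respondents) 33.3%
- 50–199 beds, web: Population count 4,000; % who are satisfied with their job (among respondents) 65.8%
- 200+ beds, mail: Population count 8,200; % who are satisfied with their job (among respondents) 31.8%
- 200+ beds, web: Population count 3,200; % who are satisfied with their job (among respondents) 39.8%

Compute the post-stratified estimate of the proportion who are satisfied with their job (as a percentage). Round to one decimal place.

Each cell contributes population-share × respondent value:
  <50 beds, mail: (2,000/20,000) × 37.2 = 3.72
  <50 beds, web: (1,200/20,000) × 61.9 = 3.714
  50–199 beds, mail: (1,400/20,000) × 33.3 = 2.331
  50–199 beds, web: (4,000/20,000) × 65.8 = 13.16
  200+ beds, mail: (8,200/20,000) × 31.8 = 13.038
  200+ beds, web: (3,200/20,000) × 39.8 = 6.368
Post-stratified estimate = 42.331 → 42.3%.

42.3%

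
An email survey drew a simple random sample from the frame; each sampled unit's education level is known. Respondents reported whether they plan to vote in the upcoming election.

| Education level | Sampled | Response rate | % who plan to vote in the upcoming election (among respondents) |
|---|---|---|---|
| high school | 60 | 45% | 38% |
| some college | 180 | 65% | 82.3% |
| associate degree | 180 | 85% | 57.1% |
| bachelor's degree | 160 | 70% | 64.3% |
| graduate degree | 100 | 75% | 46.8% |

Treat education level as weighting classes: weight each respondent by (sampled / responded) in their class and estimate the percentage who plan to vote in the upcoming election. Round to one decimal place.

Each respondent's weight = sampled/responded in their class; summing within a class gives n_sampled, so:
  high school: 60 × 38 = 2280
  some college: 180 × 82.3 = 14,814
  associate degree: 180 × 57.1 = 10,278
  bachelor's degree: 160 × 64.3 = 10,288
  graduate degree: 100 × 46.8 = 4680
Adjusted estimate = 42,340 / 680 = 62.2647 → 62.3%.

62.3%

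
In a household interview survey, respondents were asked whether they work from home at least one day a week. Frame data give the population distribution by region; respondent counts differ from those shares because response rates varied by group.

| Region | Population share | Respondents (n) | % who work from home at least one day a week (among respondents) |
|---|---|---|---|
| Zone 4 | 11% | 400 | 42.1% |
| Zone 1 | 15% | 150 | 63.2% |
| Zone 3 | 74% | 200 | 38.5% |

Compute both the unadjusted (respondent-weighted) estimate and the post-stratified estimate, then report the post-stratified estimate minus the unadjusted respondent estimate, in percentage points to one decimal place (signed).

Unadjusted (pooled respondent) estimate weights by respondent counts:
  (400/750)×42.1 + (150/750)×63.2 + (200/750)×38.5 = 45.36%
Reweighting by population region shares:
  0.11×42.1 + 0.15×63.2 + 0.74×38.5 = 42.601%
Difference = 42.601 − 45.36 = -2.759 pp.

-2.8 percentage points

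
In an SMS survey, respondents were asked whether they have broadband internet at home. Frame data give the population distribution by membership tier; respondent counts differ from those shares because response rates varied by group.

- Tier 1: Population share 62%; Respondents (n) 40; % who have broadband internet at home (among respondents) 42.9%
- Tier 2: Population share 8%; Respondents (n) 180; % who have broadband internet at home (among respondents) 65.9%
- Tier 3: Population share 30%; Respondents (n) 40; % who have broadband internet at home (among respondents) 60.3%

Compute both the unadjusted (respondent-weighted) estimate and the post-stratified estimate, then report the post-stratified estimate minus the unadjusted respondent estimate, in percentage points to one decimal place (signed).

Naive respondent-only estimate (weights = respondent counts):
  (40/260)×42.9 + (180/260)×65.9 + (40/260)×60.3 = 61.5%
Reweighting by population membership tier shares:
  0.62×42.9 + 0.08×65.9 + 0.3×60.3 = 49.96%
Difference = 49.96 − 61.5 = -11.54 pp.

-11.5 percentage points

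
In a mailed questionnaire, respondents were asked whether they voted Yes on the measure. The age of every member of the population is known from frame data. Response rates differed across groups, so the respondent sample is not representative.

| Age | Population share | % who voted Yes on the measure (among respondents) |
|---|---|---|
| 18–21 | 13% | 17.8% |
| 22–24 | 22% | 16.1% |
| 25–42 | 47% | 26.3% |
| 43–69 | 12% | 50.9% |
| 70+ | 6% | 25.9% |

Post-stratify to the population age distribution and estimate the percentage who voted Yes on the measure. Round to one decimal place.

25.9%

Each cell contributes population-share × respondent value:
  18–21: 0.13 × 17.8 = 2.314
  22–24: 0.22 × 16.1 = 3.542
  25–42: 0.47 × 26.3 = 12.361
  43–69: 0.12 × 50.9 = 6.108
  70+: 0.06 × 25.9 = 1.554
Post-stratified estimate = 25.879 → 25.9%.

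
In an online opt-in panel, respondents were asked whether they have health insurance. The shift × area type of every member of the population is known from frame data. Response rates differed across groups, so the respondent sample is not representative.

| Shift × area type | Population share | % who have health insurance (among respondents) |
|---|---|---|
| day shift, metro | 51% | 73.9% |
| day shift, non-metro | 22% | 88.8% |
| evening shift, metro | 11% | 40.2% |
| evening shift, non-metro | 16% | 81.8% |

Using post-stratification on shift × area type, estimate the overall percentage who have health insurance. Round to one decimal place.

74.7%

Each cell contributes population-share × respondent value:
  day shift, metro: 0.51 × 73.9 = 37.689
  day shift, non-metro: 0.22 × 88.8 = 19.536
  evening shift, metro: 0.11 × 40.2 = 4.422
  evening shift, non-metro: 0.16 × 81.8 = 13.088
Post-stratified estimate = 74.735 → 74.7%.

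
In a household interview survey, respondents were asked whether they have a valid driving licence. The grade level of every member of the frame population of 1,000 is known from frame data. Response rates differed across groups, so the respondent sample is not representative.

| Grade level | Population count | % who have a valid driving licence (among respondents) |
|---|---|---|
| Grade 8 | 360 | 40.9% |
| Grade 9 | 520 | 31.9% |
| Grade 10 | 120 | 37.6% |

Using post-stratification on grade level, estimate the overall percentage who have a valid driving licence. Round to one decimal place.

Weight each group's respondent value by its population share:
  Grade 8: (360/1,000) × 40.9 = 14.724
  Grade 9: (520/1,000) × 31.9 = 16.588
  Grade 10: (120/1,000) × 37.6 = 4.512
Post-stratified estimate = 35.824 → 35.8%.

35.8%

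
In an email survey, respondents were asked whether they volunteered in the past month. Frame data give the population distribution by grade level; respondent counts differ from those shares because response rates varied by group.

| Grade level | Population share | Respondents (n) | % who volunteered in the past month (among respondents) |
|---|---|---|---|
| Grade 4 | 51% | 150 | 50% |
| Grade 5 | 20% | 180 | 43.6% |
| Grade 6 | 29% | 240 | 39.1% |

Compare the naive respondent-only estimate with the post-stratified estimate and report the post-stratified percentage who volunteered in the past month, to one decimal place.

45.6%

Without adjustment, the pooled respondent share is:
  (150/570)×50 + (180/570)×43.6 + (240/570)×39.1 = 43.3895%
Post-stratifying to population shares instead:
  0.51×50 + 0.2×43.6 + 0.29×39.1 = 45.559%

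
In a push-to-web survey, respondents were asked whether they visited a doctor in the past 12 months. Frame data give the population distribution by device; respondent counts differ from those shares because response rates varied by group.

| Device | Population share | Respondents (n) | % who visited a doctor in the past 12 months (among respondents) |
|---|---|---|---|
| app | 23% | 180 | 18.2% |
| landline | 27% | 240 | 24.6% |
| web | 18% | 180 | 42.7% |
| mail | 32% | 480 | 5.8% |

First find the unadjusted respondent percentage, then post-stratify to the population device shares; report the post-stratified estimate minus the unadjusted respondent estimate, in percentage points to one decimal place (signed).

+2.2 percentage points

Without adjustment, the pooled respondent share is:
  (180/1080)×18.2 + (240/1080)×24.6 + (180/1080)×42.7 + (480/1080)×5.8 = 18.1944%
Reweighting by population device shares:
  0.23×18.2 + 0.27×24.6 + 0.18×42.7 + 0.32×5.8 = 20.37%
Difference = 20.37 − 18.1944 = 2.1756 pp.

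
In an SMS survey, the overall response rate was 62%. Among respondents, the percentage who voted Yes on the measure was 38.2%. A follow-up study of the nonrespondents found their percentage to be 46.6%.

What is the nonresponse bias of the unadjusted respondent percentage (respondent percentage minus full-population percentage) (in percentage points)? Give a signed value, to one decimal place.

Nonresponse fraction = 1 − 0.62 = 0.38.
Bias = (nonresponse fraction) × (respondent percentage − nonrespondent percentage)
     = 0.38 × (38.2 − 46.6) = 0.38 × -8.4 = -3.192.

-3.2 percentage points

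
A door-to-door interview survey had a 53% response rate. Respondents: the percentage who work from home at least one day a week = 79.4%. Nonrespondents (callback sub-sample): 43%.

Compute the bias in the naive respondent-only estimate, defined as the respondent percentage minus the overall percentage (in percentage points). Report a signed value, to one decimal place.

+17.1 percentage points

Nonresponse fraction = 1 − 0.53 = 0.47.
Bias = (nonresponse fraction) × (respondent percentage − nonrespondent percentage)
     = 0.47 × (79.4 − 43) = 0.47 × 36.4 = 17.108.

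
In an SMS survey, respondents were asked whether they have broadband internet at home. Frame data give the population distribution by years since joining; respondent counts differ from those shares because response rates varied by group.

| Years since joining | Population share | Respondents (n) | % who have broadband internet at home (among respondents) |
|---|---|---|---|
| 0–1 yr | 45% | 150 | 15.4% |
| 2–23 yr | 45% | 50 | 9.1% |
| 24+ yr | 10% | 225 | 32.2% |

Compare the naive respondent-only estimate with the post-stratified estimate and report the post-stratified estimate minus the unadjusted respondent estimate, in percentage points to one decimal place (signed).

Without adjustment, the pooled respondent share is:
  (150/425)×15.4 + (50/425)×9.1 + (225/425)×32.2 = 23.5529%
Reweighting by population years since joining shares:
  0.45×15.4 + 0.45×9.1 + 0.1×32.2 = 14.245%
Difference = 14.245 − 23.5529 = -9.3079 pp.

-9.3 percentage points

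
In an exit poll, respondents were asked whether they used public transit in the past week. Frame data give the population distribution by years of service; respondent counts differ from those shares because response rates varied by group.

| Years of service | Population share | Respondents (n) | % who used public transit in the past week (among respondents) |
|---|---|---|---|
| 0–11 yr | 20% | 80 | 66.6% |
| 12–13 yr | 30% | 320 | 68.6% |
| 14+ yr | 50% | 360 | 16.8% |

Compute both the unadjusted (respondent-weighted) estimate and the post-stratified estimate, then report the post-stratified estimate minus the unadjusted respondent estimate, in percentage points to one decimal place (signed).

-1.6 percentage points

Naive respondent-only estimate (weights = respondent counts):
  (80/760)×66.6 + (320/760)×68.6 + (360/760)×16.8 = 43.8526%
Reweighting by population years of service shares:
  0.2×66.6 + 0.3×68.6 + 0.5×16.8 = 42.3%
Difference = 42.3 − 43.8526 = -1.5526 pp.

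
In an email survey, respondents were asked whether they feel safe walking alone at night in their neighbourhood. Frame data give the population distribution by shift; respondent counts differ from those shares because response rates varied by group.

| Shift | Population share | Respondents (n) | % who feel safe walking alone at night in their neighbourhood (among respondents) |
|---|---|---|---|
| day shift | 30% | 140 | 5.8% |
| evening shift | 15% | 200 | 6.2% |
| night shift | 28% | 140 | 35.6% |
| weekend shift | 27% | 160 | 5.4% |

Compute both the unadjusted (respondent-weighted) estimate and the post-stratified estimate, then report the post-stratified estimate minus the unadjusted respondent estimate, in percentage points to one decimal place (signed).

Without adjustment, the pooled respondent share is:
  (140/640)×5.8 + (200/640)×6.2 + (140/640)×35.6 + (160/640)×5.4 = 12.3438%
Reweighting by population shift shares:
  0.3×5.8 + 0.15×6.2 + 0.28×35.6 + 0.27×5.4 = 14.096%
Difference = 14.096 − 12.3438 = 1.7523 pp.

+1.8 percentage points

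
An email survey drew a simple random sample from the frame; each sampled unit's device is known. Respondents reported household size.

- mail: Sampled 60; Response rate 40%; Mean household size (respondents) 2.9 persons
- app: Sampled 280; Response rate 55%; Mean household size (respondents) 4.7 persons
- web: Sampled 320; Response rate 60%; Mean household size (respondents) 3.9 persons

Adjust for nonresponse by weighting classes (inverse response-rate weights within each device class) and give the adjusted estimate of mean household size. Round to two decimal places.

4.15

With weight = n_sampled/n_responded per class, the weighted class total is n_sampled:
  mail: 60 × 2.9 = 174
  app: 280 × 4.7 = 1316
  web: 320 × 3.9 = 1248
Adjusted estimate = 2738 / 660 = 4.14848 → 4.15.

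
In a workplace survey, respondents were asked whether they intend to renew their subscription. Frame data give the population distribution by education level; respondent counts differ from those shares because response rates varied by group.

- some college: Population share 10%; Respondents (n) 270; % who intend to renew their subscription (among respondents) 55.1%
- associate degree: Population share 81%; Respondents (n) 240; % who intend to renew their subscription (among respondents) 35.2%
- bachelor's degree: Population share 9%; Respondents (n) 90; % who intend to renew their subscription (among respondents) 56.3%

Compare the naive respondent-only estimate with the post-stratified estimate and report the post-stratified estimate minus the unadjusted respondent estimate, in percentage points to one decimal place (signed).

Naive respondent-only estimate (weights = respondent counts):
  (270/600)×55.1 + (240/600)×35.2 + (90/600)×56.3 = 47.32%
Post-stratifying to population shares instead:
  0.1×55.1 + 0.81×35.2 + 0.09×56.3 = 39.089%
Difference = 39.089 − 47.32 = -8.231 pp.

-8.2 percentage points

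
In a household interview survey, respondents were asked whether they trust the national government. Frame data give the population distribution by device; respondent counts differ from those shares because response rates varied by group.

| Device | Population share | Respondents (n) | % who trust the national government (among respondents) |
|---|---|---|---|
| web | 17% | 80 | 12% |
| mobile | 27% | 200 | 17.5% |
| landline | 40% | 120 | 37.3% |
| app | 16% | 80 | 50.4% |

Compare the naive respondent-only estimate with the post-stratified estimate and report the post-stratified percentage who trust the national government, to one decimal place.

Naive respondent-only estimate (weights = respondent counts):
  (80/480)×12 + (200/480)×17.5 + (120/480)×37.3 + (80/480)×50.4 = 27.0167%
Post-stratifying to population shares instead:
  0.17×12 + 0.27×17.5 + 0.4×37.3 + 0.16×50.4 = 29.749%

29.7%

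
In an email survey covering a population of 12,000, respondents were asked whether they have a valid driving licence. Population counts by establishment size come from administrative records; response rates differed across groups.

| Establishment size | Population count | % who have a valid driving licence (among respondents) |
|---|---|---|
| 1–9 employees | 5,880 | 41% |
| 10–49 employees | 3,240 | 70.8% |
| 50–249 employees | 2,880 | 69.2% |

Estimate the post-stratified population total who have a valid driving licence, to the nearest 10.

6,700

Apply each group's respondent rate to its population count:
  1–9 employees: 5,880 × 41% = 2410.8
  10–49 employees: 3,240 × 70.8% = 2293.92
  50–249 employees: 2,880 × 69.2% = 1992.96
Estimated total = 6697.68 → 6,700.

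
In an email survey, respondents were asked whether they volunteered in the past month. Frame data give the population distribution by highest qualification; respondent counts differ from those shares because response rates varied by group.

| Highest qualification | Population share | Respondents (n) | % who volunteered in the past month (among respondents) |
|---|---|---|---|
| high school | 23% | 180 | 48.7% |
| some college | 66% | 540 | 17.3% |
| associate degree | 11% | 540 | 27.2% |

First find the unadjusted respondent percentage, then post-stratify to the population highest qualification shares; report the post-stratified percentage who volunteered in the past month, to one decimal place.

25.6%

Naive respondent-only estimate (weights = respondent counts):
  (180/1260)×48.7 + (540/1260)×17.3 + (540/1260)×27.2 = 26.0286%
Reweighting by population highest qualification shares:
  0.23×48.7 + 0.66×17.3 + 0.11×27.2 = 25.611%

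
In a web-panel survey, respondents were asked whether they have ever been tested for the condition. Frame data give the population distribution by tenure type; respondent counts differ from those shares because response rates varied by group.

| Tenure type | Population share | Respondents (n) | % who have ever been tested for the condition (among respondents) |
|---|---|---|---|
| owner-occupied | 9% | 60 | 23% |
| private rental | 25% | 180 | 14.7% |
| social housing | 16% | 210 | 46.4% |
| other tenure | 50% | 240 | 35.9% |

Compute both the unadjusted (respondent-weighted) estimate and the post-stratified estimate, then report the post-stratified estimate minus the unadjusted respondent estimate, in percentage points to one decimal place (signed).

Naive respondent-only estimate (weights = respondent counts):
  (60/690)×23 + (180/690)×14.7 + (210/690)×46.4 + (240/690)×35.9 = 32.4435%
Post-stratifying to population shares instead:
  0.09×23 + 0.25×14.7 + 0.16×46.4 + 0.5×35.9 = 31.119%
Difference = 31.119 − 32.4435 = -1.3245 pp.

-1.3 percentage points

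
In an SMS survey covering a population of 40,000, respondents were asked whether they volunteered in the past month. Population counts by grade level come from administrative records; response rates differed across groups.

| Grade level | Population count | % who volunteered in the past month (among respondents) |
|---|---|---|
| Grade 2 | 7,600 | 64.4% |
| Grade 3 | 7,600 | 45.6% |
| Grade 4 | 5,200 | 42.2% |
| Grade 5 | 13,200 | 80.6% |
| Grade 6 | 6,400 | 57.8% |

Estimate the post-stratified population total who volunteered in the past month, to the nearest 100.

24,900

Estimated count per cell = population count × respondent percentage:
  Grade 2: 7,600 × 64.4% = 4894.4
  Grade 3: 7,600 × 45.6% = 3465.6
  Grade 4: 5,200 × 42.2% = 2194.4
  Grade 5: 13,200 × 80.6% = 10639.2
  Grade 6: 6,400 × 57.8% = 3699.2
Estimated total = 24892.8 → 24,900.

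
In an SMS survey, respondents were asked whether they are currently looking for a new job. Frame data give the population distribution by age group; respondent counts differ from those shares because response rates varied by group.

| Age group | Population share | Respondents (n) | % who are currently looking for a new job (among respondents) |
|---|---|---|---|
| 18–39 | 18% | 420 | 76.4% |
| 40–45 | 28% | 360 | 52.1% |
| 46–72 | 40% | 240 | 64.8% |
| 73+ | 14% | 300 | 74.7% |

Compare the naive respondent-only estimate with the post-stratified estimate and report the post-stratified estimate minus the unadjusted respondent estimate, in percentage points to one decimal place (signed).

-2.6 percentage points

Unadjusted (pooled respondent) estimate weights by respondent counts:
  (420/1320)×76.4 + (360/1320)×52.1 + (240/1320)×64.8 + (300/1320)×74.7 = 67.2773%
Post-stratified estimate weights by population shares:
  0.18×76.4 + 0.28×52.1 + 0.4×64.8 + 0.14×74.7 = 64.718%
Difference = 64.718 − 67.2773 = -2.5593 pp.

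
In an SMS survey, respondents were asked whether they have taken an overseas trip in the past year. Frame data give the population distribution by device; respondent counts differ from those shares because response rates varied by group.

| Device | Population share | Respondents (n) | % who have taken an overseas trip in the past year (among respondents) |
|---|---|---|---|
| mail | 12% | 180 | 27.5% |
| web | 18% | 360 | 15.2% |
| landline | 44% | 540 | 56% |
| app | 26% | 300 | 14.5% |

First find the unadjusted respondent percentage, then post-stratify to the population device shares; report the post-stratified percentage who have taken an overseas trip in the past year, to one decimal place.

34.4%

Naive respondent-only estimate (weights = respondent counts):
  (180/1380)×27.5 + (360/1380)×15.2 + (540/1380)×56 + (300/1380)×14.5 = 32.6174%
Post-stratified estimate weights by population shares:
  0.12×27.5 + 0.18×15.2 + 0.44×56 + 0.26×14.5 = 34.446%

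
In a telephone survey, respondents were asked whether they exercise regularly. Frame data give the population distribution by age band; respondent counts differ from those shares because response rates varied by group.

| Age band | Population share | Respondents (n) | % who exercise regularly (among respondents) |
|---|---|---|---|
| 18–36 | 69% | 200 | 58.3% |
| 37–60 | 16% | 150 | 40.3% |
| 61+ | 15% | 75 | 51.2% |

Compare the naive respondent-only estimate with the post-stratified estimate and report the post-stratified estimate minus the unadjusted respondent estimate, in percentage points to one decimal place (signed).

Unadjusted (pooled respondent) estimate weights by respondent counts:
  (200/425)×58.3 + (150/425)×40.3 + (75/425)×51.2 = 50.6941%
Post-stratified estimate weights by population shares:
  0.69×58.3 + 0.16×40.3 + 0.15×51.2 = 54.355%
Difference = 54.355 − 50.6941 = 3.6609 pp.

+3.7 percentage points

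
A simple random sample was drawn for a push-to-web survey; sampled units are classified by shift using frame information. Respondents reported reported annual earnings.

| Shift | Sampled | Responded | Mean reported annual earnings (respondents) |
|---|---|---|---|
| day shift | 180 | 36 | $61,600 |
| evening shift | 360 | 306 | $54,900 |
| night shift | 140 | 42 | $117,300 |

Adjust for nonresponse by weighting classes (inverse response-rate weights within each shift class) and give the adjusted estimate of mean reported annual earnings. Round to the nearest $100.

$69,500

Response rates by class: day shift 36/180 = 20%, evening shift 306/360 = 85%, night shift 42/140 = 30%.
With weight = n_sampled/n_responded per class, the weighted class total is n_sampled:
  day shift: 180 × 61,600 = 11,088,000
  evening shift: 360 × 54,900 = 19,764,000
  night shift: 140 × 117,300 = 16,422,000
Adjusted estimate = 47,274,000 / 680 = 69520.6 → $69,500.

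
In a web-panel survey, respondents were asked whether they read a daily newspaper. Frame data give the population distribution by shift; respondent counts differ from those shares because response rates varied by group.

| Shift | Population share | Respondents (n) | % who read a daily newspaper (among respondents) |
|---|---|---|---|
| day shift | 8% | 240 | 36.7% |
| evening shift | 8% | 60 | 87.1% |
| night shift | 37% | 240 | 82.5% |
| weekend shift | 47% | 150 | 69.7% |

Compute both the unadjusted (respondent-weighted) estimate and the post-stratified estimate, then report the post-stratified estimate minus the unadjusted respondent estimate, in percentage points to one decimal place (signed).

+9.0 percentage points

Naive respondent-only estimate (weights = respondent counts):
  (240/690)×36.7 + (60/690)×87.1 + (240/690)×82.5 + (150/690)×69.7 = 64.187%
Post-stratified estimate weights by population shares:
  0.08×36.7 + 0.08×87.1 + 0.37×82.5 + 0.47×69.7 = 73.188%
Difference = 73.188 − 64.187 = 9.001 pp.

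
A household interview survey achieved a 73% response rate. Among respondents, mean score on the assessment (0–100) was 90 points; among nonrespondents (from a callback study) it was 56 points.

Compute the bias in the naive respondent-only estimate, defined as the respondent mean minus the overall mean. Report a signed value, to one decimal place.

Nonresponse fraction = 1 − 0.73 = 0.27.
Bias = (nonresponse fraction) × (respondent mean − nonrespondent mean)
     = 0.27 × (90 − 56) = 0.27 × 34 = 9.18.

+9.2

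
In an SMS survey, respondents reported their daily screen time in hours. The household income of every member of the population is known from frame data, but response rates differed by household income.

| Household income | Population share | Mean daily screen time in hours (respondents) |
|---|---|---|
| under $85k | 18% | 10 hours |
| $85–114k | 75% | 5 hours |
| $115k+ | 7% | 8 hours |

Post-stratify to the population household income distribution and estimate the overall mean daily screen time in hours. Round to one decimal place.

6.1

Weight each group's respondent value by its population share:
  under $85k: 0.18 × 10 = 1.8
  $85–114k: 0.75 × 5 = 3.75
  $115k+: 0.07 × 8 = 0.56
Post-stratified estimate = 6.11 → 6.1.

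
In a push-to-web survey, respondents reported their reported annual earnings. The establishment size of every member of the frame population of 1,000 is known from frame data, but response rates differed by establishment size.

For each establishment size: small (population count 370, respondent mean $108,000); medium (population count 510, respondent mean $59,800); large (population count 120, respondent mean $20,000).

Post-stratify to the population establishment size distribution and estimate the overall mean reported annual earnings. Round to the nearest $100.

$72,900

Post-stratification weights by population share, not respondent share:
  small: (370/1,000) × 108,000 = 39,960
  medium: (510/1,000) × 59,800 = 30,498
  large: (120/1,000) × 20,000 = 2400
Post-stratified estimate = 72,858 → $72,900.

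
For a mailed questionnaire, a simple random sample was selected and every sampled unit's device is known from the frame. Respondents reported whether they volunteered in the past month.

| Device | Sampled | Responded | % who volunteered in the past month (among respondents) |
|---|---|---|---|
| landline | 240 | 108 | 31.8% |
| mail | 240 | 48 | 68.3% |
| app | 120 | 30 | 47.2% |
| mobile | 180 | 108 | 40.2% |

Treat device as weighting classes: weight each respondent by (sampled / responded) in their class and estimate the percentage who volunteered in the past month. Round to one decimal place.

47.3%

Class response rates: landline 108/240 = 45%, mail 48/240 = 20%, app 30/120 = 25%, mobile 108/180 = 60%.
Each respondent's weight = sampled/responded in their class; summing within a class gives n_sampled, so:
  landline: 240 × 31.8 = 7632
  mail: 240 × 68.3 = 16,392
  app: 120 × 47.2 = 5664
  mobile: 180 × 40.2 = 7236
Adjusted estimate = 36,924 / 780 = 47.3385 → 47.3%.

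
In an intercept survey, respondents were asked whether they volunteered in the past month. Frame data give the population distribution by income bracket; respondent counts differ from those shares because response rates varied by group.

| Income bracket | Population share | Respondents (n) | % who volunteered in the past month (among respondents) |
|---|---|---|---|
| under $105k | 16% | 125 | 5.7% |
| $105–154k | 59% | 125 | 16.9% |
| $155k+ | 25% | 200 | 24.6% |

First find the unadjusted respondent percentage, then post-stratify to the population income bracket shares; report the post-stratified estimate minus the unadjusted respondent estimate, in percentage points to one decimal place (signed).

Naive respondent-only estimate (weights = respondent counts):
  (125/450)×5.7 + (125/450)×16.9 + (200/450)×24.6 = 17.2111%
Post-stratified estimate weights by population shares:
  0.16×5.7 + 0.59×16.9 + 0.25×24.6 = 17.033%
Difference = 17.033 − 17.2111 = -0.1781 pp.

-0.2 percentage points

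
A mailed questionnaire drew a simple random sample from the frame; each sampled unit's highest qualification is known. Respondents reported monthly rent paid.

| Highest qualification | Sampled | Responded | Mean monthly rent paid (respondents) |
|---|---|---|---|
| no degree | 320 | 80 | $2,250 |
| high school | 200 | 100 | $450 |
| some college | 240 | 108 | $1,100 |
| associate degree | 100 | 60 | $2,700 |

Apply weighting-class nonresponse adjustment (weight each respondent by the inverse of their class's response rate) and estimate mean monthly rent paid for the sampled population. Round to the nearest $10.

$1,560

Response rates by class: no degree 80/320 = 25%, high school 100/200 = 50%, some college 108/240 = 45%, associate degree 60/100 = 60%.
Weighting each respondent by the inverse class response rate inflates each class back to its sampled size, so the class weight is n_sampled:
  no degree: 320 × 2250 = 720,000
  high school: 200 × 450 = 90,000
  some college: 240 × 1100 = 264,000
  associate degree: 100 × 2700 = 270,000
Adjusted estimate = 1,344,000 / 860 = 1562.79 → $1,560.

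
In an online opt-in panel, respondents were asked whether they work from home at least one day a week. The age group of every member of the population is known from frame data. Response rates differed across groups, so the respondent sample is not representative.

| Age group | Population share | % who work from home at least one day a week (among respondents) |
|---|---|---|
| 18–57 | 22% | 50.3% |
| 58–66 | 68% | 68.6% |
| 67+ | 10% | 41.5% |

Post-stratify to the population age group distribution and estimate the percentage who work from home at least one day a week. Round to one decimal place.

Weight each group's respondent value by its population share:
  18–57: 0.22 × 50.3 = 11.066
  58–66: 0.68 × 68.6 = 46.648
  67+: 0.1 × 41.5 = 4.15
Post-stratified estimate = 61.864 → 61.9%.

61.9%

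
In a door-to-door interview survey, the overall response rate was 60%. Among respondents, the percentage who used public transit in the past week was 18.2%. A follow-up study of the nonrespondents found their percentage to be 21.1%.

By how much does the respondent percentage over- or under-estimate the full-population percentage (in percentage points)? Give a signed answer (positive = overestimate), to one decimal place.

-1.2 percentage points

Nonresponse fraction = 1 − 0.6 = 0.4.
Bias = (nonresponse fraction) × (respondent percentage − nonrespondent percentage)
     = 0.4 × (18.2 − 21.1) = 0.4 × -2.9 = -1.16.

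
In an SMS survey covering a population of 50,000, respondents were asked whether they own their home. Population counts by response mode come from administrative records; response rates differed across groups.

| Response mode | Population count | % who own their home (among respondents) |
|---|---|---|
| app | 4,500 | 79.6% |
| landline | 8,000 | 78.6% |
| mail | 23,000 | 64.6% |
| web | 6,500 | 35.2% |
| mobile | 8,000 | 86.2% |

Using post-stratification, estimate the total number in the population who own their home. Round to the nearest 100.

Estimated count per cell = population count × respondent percentage:
  app: 4,500 × 79.6% = 3582
  landline: 8,000 × 78.6% = 6288
  mail: 23,000 × 64.6% = 14,858
  web: 6,500 × 35.2% = 2288
  mobile: 8,000 × 86.2% = 6896
Estimated total = 33,912 → 33,900.

33,900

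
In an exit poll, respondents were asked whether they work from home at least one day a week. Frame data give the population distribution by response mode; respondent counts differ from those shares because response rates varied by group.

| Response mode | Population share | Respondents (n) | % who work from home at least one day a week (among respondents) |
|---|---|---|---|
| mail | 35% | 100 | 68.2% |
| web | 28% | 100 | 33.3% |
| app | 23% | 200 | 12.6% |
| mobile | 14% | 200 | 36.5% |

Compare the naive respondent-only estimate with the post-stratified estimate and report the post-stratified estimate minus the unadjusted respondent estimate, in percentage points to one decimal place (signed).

+7.9 percentage points

Naive respondent-only estimate (weights = respondent counts):
  (100/600)×68.2 + (100/600)×33.3 + (200/600)×12.6 + (200/600)×36.5 = 33.2833%
Post-stratified estimate weights by population shares:
  0.35×68.2 + 0.28×33.3 + 0.23×12.6 + 0.14×36.5 = 41.202%
Difference = 41.202 − 33.2833 = 7.9187 pp.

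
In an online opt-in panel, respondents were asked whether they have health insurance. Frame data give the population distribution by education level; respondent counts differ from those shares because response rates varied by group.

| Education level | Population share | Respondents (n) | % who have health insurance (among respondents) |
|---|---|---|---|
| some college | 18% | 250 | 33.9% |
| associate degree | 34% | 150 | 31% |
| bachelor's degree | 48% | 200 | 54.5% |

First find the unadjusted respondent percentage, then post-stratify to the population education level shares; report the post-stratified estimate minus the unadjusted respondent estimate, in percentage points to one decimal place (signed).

+2.8 percentage points

Unadjusted (pooled respondent) estimate weights by respondent counts:
  (250/600)×33.9 + (150/600)×31 + (200/600)×54.5 = 40.0417%
Post-stratifying to population shares instead:
  0.18×33.9 + 0.34×31 + 0.48×54.5 = 42.802%
Difference = 42.802 − 40.0417 = 2.7603 pp.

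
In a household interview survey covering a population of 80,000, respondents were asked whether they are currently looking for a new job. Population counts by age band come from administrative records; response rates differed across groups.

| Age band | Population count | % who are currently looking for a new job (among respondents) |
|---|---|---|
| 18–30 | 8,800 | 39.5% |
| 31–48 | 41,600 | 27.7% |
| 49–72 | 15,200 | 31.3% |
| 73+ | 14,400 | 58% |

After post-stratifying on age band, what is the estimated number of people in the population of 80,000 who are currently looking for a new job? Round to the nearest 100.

28,100

Each cell contributes its population count × the respondent rate:
  18–30: 8,800 × 39.5% = 3476
  31–48: 41,600 × 27.7% = 11523.2
  49–72: 15,200 × 31.3% = 4757.6
  73+: 14,400 × 58% = 8352
Estimated total = 28108.8 → 28,100.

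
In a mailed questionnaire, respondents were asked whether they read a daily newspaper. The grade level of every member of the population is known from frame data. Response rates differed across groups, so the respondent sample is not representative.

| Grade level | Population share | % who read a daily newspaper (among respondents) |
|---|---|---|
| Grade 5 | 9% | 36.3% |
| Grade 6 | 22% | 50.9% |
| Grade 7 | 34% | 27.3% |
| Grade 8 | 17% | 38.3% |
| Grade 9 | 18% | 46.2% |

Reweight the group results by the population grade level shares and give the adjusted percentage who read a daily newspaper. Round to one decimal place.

Weight each group's respondent value by its population share:
  Grade 5: 0.09 × 36.3 = 3.267
  Grade 6: 0.22 × 50.9 = 11.198
  Grade 7: 0.34 × 27.3 = 9.282
  Grade 8: 0.17 × 38.3 = 6.511
  Grade 9: 0.18 × 46.2 = 8.316
Post-stratified estimate = 38.574 → 38.6%.

38.6%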